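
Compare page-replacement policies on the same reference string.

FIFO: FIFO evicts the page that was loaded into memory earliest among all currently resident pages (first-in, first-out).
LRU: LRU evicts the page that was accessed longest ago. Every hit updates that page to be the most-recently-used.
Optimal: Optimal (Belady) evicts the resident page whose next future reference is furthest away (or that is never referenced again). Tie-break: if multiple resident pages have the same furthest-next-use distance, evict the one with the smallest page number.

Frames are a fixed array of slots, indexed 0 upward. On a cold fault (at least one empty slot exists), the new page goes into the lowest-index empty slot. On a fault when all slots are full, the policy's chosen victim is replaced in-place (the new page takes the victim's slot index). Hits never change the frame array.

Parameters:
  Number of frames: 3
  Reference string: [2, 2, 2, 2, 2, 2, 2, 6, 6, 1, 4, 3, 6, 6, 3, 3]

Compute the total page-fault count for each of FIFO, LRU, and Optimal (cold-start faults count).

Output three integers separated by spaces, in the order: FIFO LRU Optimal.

--- FIFO ---
  step 0: ref 2 -> FAULT, frames=[2,-,-] (faults so far: 1)
  step 1: ref 2 -> HIT, frames=[2,-,-] (faults so far: 1)
  step 2: ref 2 -> HIT, frames=[2,-,-] (faults so far: 1)
  step 3: ref 2 -> HIT, frames=[2,-,-] (faults so far: 1)
  step 4: ref 2 -> HIT, frames=[2,-,-] (faults so far: 1)
  step 5: ref 2 -> HIT, frames=[2,-,-] (faults so far: 1)
  step 6: ref 2 -> HIT, frames=[2,-,-] (faults so far: 1)
  step 7: ref 6 -> FAULT, frames=[2,6,-] (faults so far: 2)
  step 8: ref 6 -> HIT, frames=[2,6,-] (faults so far: 2)
  step 9: ref 1 -> FAULT, frames=[2,6,1] (faults so far: 3)
  step 10: ref 4 -> FAULT, evict 2, frames=[4,6,1] (faults so far: 4)
  step 11: ref 3 -> FAULT, evict 6, frames=[4,3,1] (faults so far: 5)
  step 12: ref 6 -> FAULT, evict 1, frames=[4,3,6] (faults so far: 6)
  step 13: ref 6 -> HIT, frames=[4,3,6] (faults so far: 6)
  step 14: ref 3 -> HIT, frames=[4,3,6] (faults so far: 6)
  step 15: ref 3 -> HIT, frames=[4,3,6] (faults so far: 6)
  FIFO total faults: 6
--- LRU ---
  step 0: ref 2 -> FAULT, frames=[2,-,-] (faults so far: 1)
  step 1: ref 2 -> HIT, frames=[2,-,-] (faults so far: 1)
  step 2: ref 2 -> HIT, frames=[2,-,-] (faults so far: 1)
  step 3: ref 2 -> HIT, frames=[2,-,-] (faults so far: 1)
  step 4: ref 2 -> HIT, frames=[2,-,-] (faults so far: 1)
  step 5: ref 2 -> HIT, frames=[2,-,-] (faults so far: 1)
  step 6: ref 2 -> HIT, frames=[2,-,-] (faults so far: 1)
  step 7: ref 6 -> FAULT, frames=[2,6,-] (faults so far: 2)
  step 8: ref 6 -> HIT, frames=[2,6,-] (faults so far: 2)
  step 9: ref 1 -> FAULT, frames=[2,6,1] (faults so far: 3)
  step 10: ref 4 -> FAULT, evict 2, frames=[4,6,1] (faults so far: 4)
  step 11: ref 3 -> FAULT, evict 6, frames=[4,3,1] (faults so far: 5)
  step 12: ref 6 -> FAULT, evict 1, frames=[4,3,6] (faults so far: 6)
  step 13: ref 6 -> HIT, frames=[4,3,6] (faults so far: 6)
  step 14: ref 3 -> HIT, frames=[4,3,6] (faults so far: 6)
  step 15: ref 3 -> HIT, frames=[4,3,6] (faults so far: 6)
  LRU total faults: 6
--- Optimal ---
  step 0: ref 2 -> FAULT, frames=[2,-,-] (faults so far: 1)
  step 1: ref 2 -> HIT, frames=[2,-,-] (faults so far: 1)
  step 2: ref 2 -> HIT, frames=[2,-,-] (faults so far: 1)
  step 3: ref 2 -> HIT, frames=[2,-,-] (faults so far: 1)
  step 4: ref 2 -> HIT, frames=[2,-,-] (faults so far: 1)
  step 5: ref 2 -> HIT, frames=[2,-,-] (faults so far: 1)
  step 6: ref 2 -> HIT, frames=[2,-,-] (faults so far: 1)
  step 7: ref 6 -> FAULT, frames=[2,6,-] (faults so far: 2)
  step 8: ref 6 -> HIT, frames=[2,6,-] (faults so far: 2)
  step 9: ref 1 -> FAULT, frames=[2,6,1] (faults so far: 3)
  step 10: ref 4 -> FAULT, evict 1, frames=[2,6,4] (faults so far: 4)
  step 11: ref 3 -> FAULT, evict 2, frames=[3,6,4] (faults so far: 5)
  step 12: ref 6 -> HIT, frames=[3,6,4] (faults so far: 5)
  step 13: ref 6 -> HIT, frames=[3,6,4] (faults so far: 5)
  step 14: ref 3 -> HIT, frames=[3,6,4] (faults so far: 5)
  step 15: ref 3 -> HIT, frames=[3,6,4] (faults so far: 5)
  Optimal total faults: 5

Answer: 6 6 5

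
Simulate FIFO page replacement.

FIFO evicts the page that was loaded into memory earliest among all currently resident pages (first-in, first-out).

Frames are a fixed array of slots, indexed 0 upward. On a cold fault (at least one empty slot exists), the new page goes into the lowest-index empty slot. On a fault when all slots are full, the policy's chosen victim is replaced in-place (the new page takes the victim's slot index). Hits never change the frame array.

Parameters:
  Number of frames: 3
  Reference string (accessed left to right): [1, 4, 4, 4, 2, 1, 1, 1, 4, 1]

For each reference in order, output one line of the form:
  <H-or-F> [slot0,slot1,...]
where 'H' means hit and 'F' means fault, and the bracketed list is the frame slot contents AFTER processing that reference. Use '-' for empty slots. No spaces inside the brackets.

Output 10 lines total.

F [1,-,-]
F [1,4,-]
H [1,4,-]
H [1,4,-]
F [1,4,2]
H [1,4,2]
H [1,4,2]
H [1,4,2]
H [1,4,2]
H [1,4,2]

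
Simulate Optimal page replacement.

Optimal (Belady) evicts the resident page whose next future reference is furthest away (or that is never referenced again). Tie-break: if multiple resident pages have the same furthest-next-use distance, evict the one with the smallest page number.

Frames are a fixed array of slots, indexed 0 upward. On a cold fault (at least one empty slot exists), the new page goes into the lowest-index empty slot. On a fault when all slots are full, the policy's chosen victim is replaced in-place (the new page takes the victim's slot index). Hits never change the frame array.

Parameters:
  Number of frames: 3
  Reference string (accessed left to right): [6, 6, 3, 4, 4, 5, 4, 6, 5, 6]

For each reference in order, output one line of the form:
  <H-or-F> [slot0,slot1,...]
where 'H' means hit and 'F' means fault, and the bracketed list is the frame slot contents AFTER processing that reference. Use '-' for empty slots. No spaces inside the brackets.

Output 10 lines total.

F [6,-,-]
H [6,-,-]
F [6,3,-]
F [6,3,4]
H [6,3,4]
F [6,5,4]
H [6,5,4]
H [6,5,4]
H [6,5,4]
H [6,5,4]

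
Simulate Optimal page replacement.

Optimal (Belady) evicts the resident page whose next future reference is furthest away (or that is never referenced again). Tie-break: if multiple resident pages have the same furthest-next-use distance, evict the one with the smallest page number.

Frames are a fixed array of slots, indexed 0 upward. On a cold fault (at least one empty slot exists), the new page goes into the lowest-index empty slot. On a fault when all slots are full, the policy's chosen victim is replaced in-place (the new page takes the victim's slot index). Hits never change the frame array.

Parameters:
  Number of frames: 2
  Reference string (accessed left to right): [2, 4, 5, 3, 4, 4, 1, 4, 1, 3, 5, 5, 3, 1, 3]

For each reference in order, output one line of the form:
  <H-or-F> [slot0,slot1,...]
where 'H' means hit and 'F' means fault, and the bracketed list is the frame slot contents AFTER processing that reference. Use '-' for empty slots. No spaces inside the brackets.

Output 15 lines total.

F [2,-]
F [2,4]
F [5,4]
F [3,4]
H [3,4]
H [3,4]
F [1,4]
H [1,4]
H [1,4]
F [1,3]
F [5,3]
H [5,3]
H [5,3]
F [1,3]
H [1,3]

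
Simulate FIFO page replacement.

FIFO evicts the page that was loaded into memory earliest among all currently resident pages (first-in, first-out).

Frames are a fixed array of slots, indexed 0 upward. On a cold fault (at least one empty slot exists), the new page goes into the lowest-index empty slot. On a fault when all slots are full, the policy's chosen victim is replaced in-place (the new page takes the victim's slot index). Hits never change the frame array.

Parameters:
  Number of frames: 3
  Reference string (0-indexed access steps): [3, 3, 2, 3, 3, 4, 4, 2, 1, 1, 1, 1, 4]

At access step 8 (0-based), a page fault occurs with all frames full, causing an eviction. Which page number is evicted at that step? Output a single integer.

Answer: 3

Derivation:
Step 0: ref 3 -> FAULT, frames=[3,-,-]
Step 1: ref 3 -> HIT, frames=[3,-,-]
Step 2: ref 2 -> FAULT, frames=[3,2,-]
Step 3: ref 3 -> HIT, frames=[3,2,-]
Step 4: ref 3 -> HIT, frames=[3,2,-]
Step 5: ref 4 -> FAULT, frames=[3,2,4]
Step 6: ref 4 -> HIT, frames=[3,2,4]
Step 7: ref 2 -> HIT, frames=[3,2,4]
Step 8: ref 1 -> FAULT, evict 3, frames=[1,2,4]
At step 8: evicted page 3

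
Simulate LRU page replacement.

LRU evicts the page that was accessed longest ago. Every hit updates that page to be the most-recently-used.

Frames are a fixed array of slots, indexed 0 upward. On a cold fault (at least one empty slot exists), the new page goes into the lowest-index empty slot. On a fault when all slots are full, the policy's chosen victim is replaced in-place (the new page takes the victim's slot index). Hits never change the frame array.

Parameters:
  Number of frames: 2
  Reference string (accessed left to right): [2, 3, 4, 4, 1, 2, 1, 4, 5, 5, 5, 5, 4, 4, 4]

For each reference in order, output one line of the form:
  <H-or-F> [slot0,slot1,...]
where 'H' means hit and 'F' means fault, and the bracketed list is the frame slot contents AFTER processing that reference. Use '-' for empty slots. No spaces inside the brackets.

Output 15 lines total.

F [2,-]
F [2,3]
F [4,3]
H [4,3]
F [4,1]
F [2,1]
H [2,1]
F [4,1]
F [4,5]
H [4,5]
H [4,5]
H [4,5]
H [4,5]
H [4,5]
H [4,5]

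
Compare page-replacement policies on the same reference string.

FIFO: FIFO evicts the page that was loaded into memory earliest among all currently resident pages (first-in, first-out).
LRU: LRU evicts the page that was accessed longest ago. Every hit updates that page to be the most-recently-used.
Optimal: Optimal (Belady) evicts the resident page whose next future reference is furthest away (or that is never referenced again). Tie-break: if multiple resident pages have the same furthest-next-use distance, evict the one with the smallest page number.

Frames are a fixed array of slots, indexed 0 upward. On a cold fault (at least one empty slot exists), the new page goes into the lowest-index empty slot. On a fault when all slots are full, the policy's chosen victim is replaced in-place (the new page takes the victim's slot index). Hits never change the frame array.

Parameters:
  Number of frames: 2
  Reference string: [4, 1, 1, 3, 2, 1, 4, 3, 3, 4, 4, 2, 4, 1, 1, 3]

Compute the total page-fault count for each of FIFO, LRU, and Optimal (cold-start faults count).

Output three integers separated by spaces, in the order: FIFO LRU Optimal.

Answer: 11 10 9

Derivation:
--- FIFO ---
  step 0: ref 4 -> FAULT, frames=[4,-] (faults so far: 1)
  step 1: ref 1 -> FAULT, frames=[4,1] (faults so far: 2)
  step 2: ref 1 -> HIT, frames=[4,1] (faults so far: 2)
  step 3: ref 3 -> FAULT, evict 4, frames=[3,1] (faults so far: 3)
  step 4: ref 2 -> FAULT, evict 1, frames=[3,2] (faults so far: 4)
  step 5: ref 1 -> FAULT, evict 3, frames=[1,2] (faults so far: 5)
  step 6: ref 4 -> FAULT, evict 2, frames=[1,4] (faults so far: 6)
  step 7: ref 3 -> FAULT, evict 1, frames=[3,4] (faults so far: 7)
  step 8: ref 3 -> HIT, frames=[3,4] (faults so far: 7)
  step 9: ref 4 -> HIT, frames=[3,4] (faults so far: 7)
  step 10: ref 4 -> HIT, frames=[3,4] (faults so far: 7)
  step 11: ref 2 -> FAULT, evict 4, frames=[3,2] (faults so far: 8)
  step 12: ref 4 -> FAULT, evict 3, frames=[4,2] (faults so far: 9)
  step 13: ref 1 -> FAULT, evict 2, frames=[4,1] (faults so far: 10)
  step 14: ref 1 -> HIT, frames=[4,1] (faults so far: 10)
  step 15: ref 3 -> FAULT, evict 4, frames=[3,1] (faults so far: 11)
  FIFO total faults: 11
--- LRU ---
  step 0: ref 4 -> FAULT, frames=[4,-] (faults so far: 1)
  step 1: ref 1 -> FAULT, frames=[4,1] (faults so far: 2)
  step 2: ref 1 -> HIT, frames=[4,1] (faults so far: 2)
  step 3: ref 3 -> FAULT, evict 4, frames=[3,1] (faults so far: 3)
  step 4: ref 2 -> FAULT, evict 1, frames=[3,2] (faults so far: 4)
  step 5: ref 1 -> FAULT, evict 3, frames=[1,2] (faults so far: 5)
  step 6: ref 4 -> FAULT, evict 2, frames=[1,4] (faults so far: 6)
  step 7: ref 3 -> FAULT, evict 1, frames=[3,4] (faults so far: 7)
  step 8: ref 3 -> HIT, frames=[3,4] (faults so far: 7)
  step 9: ref 4 -> HIT, frames=[3,4] (faults so far: 7)
  step 10: ref 4 -> HIT, frames=[3,4] (faults so far: 7)
  step 11: ref 2 -> FAULT, evict 3, frames=[2,4] (faults so far: 8)
  step 12: ref 4 -> HIT, frames=[2,4] (faults so far: 8)
  step 13: ref 1 -> FAULT, evict 2, frames=[1,4] (faults so far: 9)
  step 14: ref 1 -> HIT, frames=[1,4] (faults so far: 9)
  step 15: ref 3 -> FAULT, evict 4, frames=[1,3] (faults so far: 10)
  LRU total faults: 10
--- Optimal ---
  step 0: ref 4 -> FAULT, frames=[4,-] (faults so far: 1)
  step 1: ref 1 -> FAULT, frames=[4,1] (faults so far: 2)
  step 2: ref 1 -> HIT, frames=[4,1] (faults so far: 2)
  step 3: ref 3 -> FAULT, evict 4, frames=[3,1] (faults so far: 3)
  step 4: ref 2 -> FAULT, evict 3, frames=[2,1] (faults so far: 4)
  step 5: ref 1 -> HIT, frames=[2,1] (faults so far: 4)
  step 6: ref 4 -> FAULT, evict 1, frames=[2,4] (faults so far: 5)
  step 7: ref 3 -> FAULT, evict 2, frames=[3,4] (faults so far: 6)
  step 8: ref 3 -> HIT, frames=[3,4] (faults so far: 6)
  step 9: ref 4 -> HIT, frames=[3,4] (faults so far: 6)
  step 10: ref 4 -> HIT, frames=[3,4] (faults so far: 6)
  step 11: ref 2 -> FAULT, evict 3, frames=[2,4] (faults so far: 7)
  step 12: ref 4 -> HIT, frames=[2,4] (faults so far: 7)
  step 13: ref 1 -> FAULT, evict 2, frames=[1,4] (faults so far: 8)
  step 14: ref 1 -> HIT, frames=[1,4] (faults so far: 8)
  step 15: ref 3 -> FAULT, evict 1, frames=[3,4] (faults so far: 9)
  Optimal total faults: 9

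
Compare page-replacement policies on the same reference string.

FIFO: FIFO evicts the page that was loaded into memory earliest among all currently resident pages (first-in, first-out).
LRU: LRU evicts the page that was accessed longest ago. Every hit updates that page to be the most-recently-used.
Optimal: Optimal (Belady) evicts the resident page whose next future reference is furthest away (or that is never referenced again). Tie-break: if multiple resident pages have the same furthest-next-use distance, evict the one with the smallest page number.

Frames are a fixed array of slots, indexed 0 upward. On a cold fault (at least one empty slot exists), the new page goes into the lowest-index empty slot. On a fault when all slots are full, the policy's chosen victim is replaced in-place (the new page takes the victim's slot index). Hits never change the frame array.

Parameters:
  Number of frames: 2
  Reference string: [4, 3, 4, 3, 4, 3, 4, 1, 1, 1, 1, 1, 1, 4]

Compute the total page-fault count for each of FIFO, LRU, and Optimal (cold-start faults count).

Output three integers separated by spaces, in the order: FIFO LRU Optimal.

Answer: 4 3 3

Derivation:
--- FIFO ---
  step 0: ref 4 -> FAULT, frames=[4,-] (faults so far: 1)
  step 1: ref 3 -> FAULT, frames=[4,3] (faults so far: 2)
  step 2: ref 4 -> HIT, frames=[4,3] (faults so far: 2)
  step 3: ref 3 -> HIT, frames=[4,3] (faults so far: 2)
  step 4: ref 4 -> HIT, frames=[4,3] (faults so far: 2)
  step 5: ref 3 -> HIT, frames=[4,3] (faults so far: 2)
  step 6: ref 4 -> HIT, frames=[4,3] (faults so far: 2)
  step 7: ref 1 -> FAULT, evict 4, frames=[1,3] (faults so far: 3)
  step 8: ref 1 -> HIT, frames=[1,3] (faults so far: 3)
  step 9: ref 1 -> HIT, frames=[1,3] (faults so far: 3)
  step 10: ref 1 -> HIT, frames=[1,3] (faults so far: 3)
  step 11: ref 1 -> HIT, frames=[1,3] (faults so far: 3)
  step 12: ref 1 -> HIT, frames=[1,3] (faults so far: 3)
  step 13: ref 4 -> FAULT, evict 3, frames=[1,4] (faults so far: 4)
  FIFO total faults: 4
--- LRU ---
  step 0: ref 4 -> FAULT, frames=[4,-] (faults so far: 1)
  step 1: ref 3 -> FAULT, frames=[4,3] (faults so far: 2)
  step 2: ref 4 -> HIT, frames=[4,3] (faults so far: 2)
  step 3: ref 3 -> HIT, frames=[4,3] (faults so far: 2)
  step 4: ref 4 -> HIT, frames=[4,3] (faults so far: 2)
  step 5: ref 3 -> HIT, frames=[4,3] (faults so far: 2)
  step 6: ref 4 -> HIT, frames=[4,3] (faults so far: 2)
  step 7: ref 1 -> FAULT, evict 3, frames=[4,1] (faults so far: 3)
  step 8: ref 1 -> HIT, frames=[4,1] (faults so far: 3)
  step 9: ref 1 -> HIT, frames=[4,1] (faults so far: 3)
  step 10: ref 1 -> HIT, frames=[4,1] (faults so far: 3)
  step 11: ref 1 -> HIT, frames=[4,1] (faults so far: 3)
  step 12: ref 1 -> HIT, frames=[4,1] (faults so far: 3)
  step 13: ref 4 -> HIT, frames=[4,1] (faults so far: 3)
  LRU total faults: 3
--- Optimal ---
  step 0: ref 4 -> FAULT, frames=[4,-] (faults so far: 1)
  step 1: ref 3 -> FAULT, frames=[4,3] (faults so far: 2)
  step 2: ref 4 -> HIT, frames=[4,3] (faults so far: 2)
  step 3: ref 3 -> HIT, frames=[4,3] (faults so far: 2)
  step 4: ref 4 -> HIT, frames=[4,3] (faults so far: 2)
  step 5: ref 3 -> HIT, frames=[4,3] (faults so far: 2)
  step 6: ref 4 -> HIT, frames=[4,3] (faults so far: 2)
  step 7: ref 1 -> FAULT, evict 3, frames=[4,1] (faults so far: 3)
  step 8: ref 1 -> HIT, frames=[4,1] (faults so far: 3)
  step 9: ref 1 -> HIT, frames=[4,1] (faults so far: 3)
  step 10: ref 1 -> HIT, frames=[4,1] (faults so far: 3)
  step 11: ref 1 -> HIT, frames=[4,1] (faults so far: 3)
  step 12: ref 1 -> HIT, frames=[4,1] (faults so far: 3)
  step 13: ref 4 -> HIT, frames=[4,1] (faults so far: 3)
  Optimal total faults: 3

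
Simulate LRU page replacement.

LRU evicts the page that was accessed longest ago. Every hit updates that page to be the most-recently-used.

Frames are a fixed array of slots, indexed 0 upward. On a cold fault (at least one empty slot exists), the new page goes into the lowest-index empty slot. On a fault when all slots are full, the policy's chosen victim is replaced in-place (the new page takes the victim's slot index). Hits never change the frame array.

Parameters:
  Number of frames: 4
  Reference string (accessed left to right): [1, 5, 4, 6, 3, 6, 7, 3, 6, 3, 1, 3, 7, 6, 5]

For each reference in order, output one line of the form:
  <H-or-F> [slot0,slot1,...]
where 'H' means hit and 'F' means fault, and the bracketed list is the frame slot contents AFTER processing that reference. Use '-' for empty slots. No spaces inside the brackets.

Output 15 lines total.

F [1,-,-,-]
F [1,5,-,-]
F [1,5,4,-]
F [1,5,4,6]
F [3,5,4,6]
H [3,5,4,6]
F [3,7,4,6]
H [3,7,4,6]
H [3,7,4,6]
H [3,7,4,6]
F [3,7,1,6]
H [3,7,1,6]
H [3,7,1,6]
H [3,7,1,6]
F [3,7,5,6]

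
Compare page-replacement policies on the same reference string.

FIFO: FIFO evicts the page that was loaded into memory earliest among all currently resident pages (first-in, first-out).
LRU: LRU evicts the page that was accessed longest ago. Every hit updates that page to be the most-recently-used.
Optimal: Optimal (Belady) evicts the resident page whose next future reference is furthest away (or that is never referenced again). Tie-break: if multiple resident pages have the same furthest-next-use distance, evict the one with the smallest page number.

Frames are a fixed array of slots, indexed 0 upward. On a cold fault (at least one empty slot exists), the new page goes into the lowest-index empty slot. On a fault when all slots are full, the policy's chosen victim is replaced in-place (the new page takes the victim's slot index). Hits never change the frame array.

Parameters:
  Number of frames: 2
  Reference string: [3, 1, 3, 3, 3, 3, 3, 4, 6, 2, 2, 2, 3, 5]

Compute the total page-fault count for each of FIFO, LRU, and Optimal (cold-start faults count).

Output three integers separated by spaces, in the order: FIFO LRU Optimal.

--- FIFO ---
  step 0: ref 3 -> FAULT, frames=[3,-] (faults so far: 1)
  step 1: ref 1 -> FAULT, frames=[3,1] (faults so far: 2)
  step 2: ref 3 -> HIT, frames=[3,1] (faults so far: 2)
  step 3: ref 3 -> HIT, frames=[3,1] (faults so far: 2)
  step 4: ref 3 -> HIT, frames=[3,1] (faults so far: 2)
  step 5: ref 3 -> HIT, frames=[3,1] (faults so far: 2)
  step 6: ref 3 -> HIT, frames=[3,1] (faults so far: 2)
  step 7: ref 4 -> FAULT, evict 3, frames=[4,1] (faults so far: 3)
  step 8: ref 6 -> FAULT, evict 1, frames=[4,6] (faults so far: 4)
  step 9: ref 2 -> FAULT, evict 4, frames=[2,6] (faults so far: 5)
  step 10: ref 2 -> HIT, frames=[2,6] (faults so far: 5)
  step 11: ref 2 -> HIT, frames=[2,6] (faults so far: 5)
  step 12: ref 3 -> FAULT, evict 6, frames=[2,3] (faults so far: 6)
  step 13: ref 5 -> FAULT, evict 2, frames=[5,3] (faults so far: 7)
  FIFO total faults: 7
--- LRU ---
  step 0: ref 3 -> FAULT, frames=[3,-] (faults so far: 1)
  step 1: ref 1 -> FAULT, frames=[3,1] (faults so far: 2)
  step 2: ref 3 -> HIT, frames=[3,1] (faults so far: 2)
  step 3: ref 3 -> HIT, frames=[3,1] (faults so far: 2)
  step 4: ref 3 -> HIT, frames=[3,1] (faults so far: 2)
  step 5: ref 3 -> HIT, frames=[3,1] (faults so far: 2)
  step 6: ref 3 -> HIT, frames=[3,1] (faults so far: 2)
  step 7: ref 4 -> FAULT, evict 1, frames=[3,4] (faults so far: 3)
  step 8: ref 6 -> FAULT, evict 3, frames=[6,4] (faults so far: 4)
  step 9: ref 2 -> FAULT, evict 4, frames=[6,2] (faults so far: 5)
  step 10: ref 2 -> HIT, frames=[6,2] (faults so far: 5)
  step 11: ref 2 -> HIT, frames=[6,2] (faults so far: 5)
  step 12: ref 3 -> FAULT, evict 6, frames=[3,2] (faults so far: 6)
  step 13: ref 5 -> FAULT, evict 2, frames=[3,5] (faults so far: 7)
  LRU total faults: 7
--- Optimal ---
  step 0: ref 3 -> FAULT, frames=[3,-] (faults so far: 1)
  step 1: ref 1 -> FAULT, frames=[3,1] (faults so far: 2)
  step 2: ref 3 -> HIT, frames=[3,1] (faults so far: 2)
  step 3: ref 3 -> HIT, frames=[3,1] (faults so far: 2)
  step 4: ref 3 -> HIT, frames=[3,1] (faults so far: 2)
  step 5: ref 3 -> HIT, frames=[3,1] (faults so far: 2)
  step 6: ref 3 -> HIT, frames=[3,1] (faults so far: 2)
  step 7: ref 4 -> FAULT, evict 1, frames=[3,4] (faults so far: 3)
  step 8: ref 6 -> FAULT, evict 4, frames=[3,6] (faults so far: 4)
  step 9: ref 2 -> FAULT, evict 6, frames=[3,2] (faults so far: 5)
  step 10: ref 2 -> HIT, frames=[3,2] (faults so far: 5)
  step 11: ref 2 -> HIT, frames=[3,2] (faults so far: 5)
  step 12: ref 3 -> HIT, frames=[3,2] (faults so far: 5)
  step 13: ref 5 -> FAULT, evict 2, frames=[3,5] (faults so far: 6)
  Optimal total faults: 6

Answer: 7 7 6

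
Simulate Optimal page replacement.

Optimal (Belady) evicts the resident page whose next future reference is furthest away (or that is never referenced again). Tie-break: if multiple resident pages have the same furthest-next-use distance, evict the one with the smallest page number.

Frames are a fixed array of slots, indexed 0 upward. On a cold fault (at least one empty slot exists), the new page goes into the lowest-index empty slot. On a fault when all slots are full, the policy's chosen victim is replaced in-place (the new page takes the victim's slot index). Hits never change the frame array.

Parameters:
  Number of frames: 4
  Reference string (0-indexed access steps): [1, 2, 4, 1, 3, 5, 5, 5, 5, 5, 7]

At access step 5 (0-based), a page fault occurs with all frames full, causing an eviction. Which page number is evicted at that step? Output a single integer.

Answer: 1

Derivation:
Step 0: ref 1 -> FAULT, frames=[1,-,-,-]
Step 1: ref 2 -> FAULT, frames=[1,2,-,-]
Step 2: ref 4 -> FAULT, frames=[1,2,4,-]
Step 3: ref 1 -> HIT, frames=[1,2,4,-]
Step 4: ref 3 -> FAULT, frames=[1,2,4,3]
Step 5: ref 5 -> FAULT, evict 1, frames=[5,2,4,3]
At step 5: evicted page 1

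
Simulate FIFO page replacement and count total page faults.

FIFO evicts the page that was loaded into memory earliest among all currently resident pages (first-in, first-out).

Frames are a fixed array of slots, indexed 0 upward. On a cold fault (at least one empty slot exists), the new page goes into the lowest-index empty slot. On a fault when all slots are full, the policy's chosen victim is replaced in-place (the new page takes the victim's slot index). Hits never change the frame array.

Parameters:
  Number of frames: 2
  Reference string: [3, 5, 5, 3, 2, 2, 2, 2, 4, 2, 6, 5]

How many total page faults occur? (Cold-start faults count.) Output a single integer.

Step 0: ref 3 → FAULT, frames=[3,-]
Step 1: ref 5 → FAULT, frames=[3,5]
Step 2: ref 5 → HIT, frames=[3,5]
Step 3: ref 3 → HIT, frames=[3,5]
Step 4: ref 2 → FAULT (evict 3), frames=[2,5]
Step 5: ref 2 → HIT, frames=[2,5]
Step 6: ref 2 → HIT, frames=[2,5]
Step 7: ref 2 → HIT, frames=[2,5]
Step 8: ref 4 → FAULT (evict 5), frames=[2,4]
Step 9: ref 2 → HIT, frames=[2,4]
Step 10: ref 6 → FAULT (evict 2), frames=[6,4]
Step 11: ref 5 → FAULT (evict 4), frames=[6,5]
Total faults: 6

Answer: 6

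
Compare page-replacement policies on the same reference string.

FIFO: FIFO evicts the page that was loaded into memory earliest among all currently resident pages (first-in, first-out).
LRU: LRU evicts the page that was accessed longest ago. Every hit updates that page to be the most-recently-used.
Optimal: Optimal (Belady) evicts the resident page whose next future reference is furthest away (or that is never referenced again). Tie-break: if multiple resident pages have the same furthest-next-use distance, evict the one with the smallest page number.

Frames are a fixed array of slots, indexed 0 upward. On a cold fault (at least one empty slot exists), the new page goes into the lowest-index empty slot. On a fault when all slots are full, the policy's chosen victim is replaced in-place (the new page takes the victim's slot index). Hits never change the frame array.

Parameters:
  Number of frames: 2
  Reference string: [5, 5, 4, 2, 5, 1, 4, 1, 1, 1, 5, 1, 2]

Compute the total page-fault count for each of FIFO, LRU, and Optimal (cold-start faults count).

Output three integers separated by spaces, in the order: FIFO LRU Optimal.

Answer: 9 8 7

Derivation:
--- FIFO ---
  step 0: ref 5 -> FAULT, frames=[5,-] (faults so far: 1)
  step 1: ref 5 -> HIT, frames=[5,-] (faults so far: 1)
  step 2: ref 4 -> FAULT, frames=[5,4] (faults so far: 2)
  step 3: ref 2 -> FAULT, evict 5, frames=[2,4] (faults so far: 3)
  step 4: ref 5 -> FAULT, evict 4, frames=[2,5] (faults so far: 4)
  step 5: ref 1 -> FAULT, evict 2, frames=[1,5] (faults so far: 5)
  step 6: ref 4 -> FAULT, evict 5, frames=[1,4] (faults so far: 6)
  step 7: ref 1 -> HIT, frames=[1,4] (faults so far: 6)
  step 8: ref 1 -> HIT, frames=[1,4] (faults so far: 6)
  step 9: ref 1 -> HIT, frames=[1,4] (faults so far: 6)
  step 10: ref 5 -> FAULT, evict 1, frames=[5,4] (faults so far: 7)
  step 11: ref 1 -> FAULT, evict 4, frames=[5,1] (faults so far: 8)
  step 12: ref 2 -> FAULT, evict 5, frames=[2,1] (faults so far: 9)
  FIFO total faults: 9
--- LRU ---
  step 0: ref 5 -> FAULT, frames=[5,-] (faults so far: 1)
  step 1: ref 5 -> HIT, frames=[5,-] (faults so far: 1)
  step 2: ref 4 -> FAULT, frames=[5,4] (faults so far: 2)
  step 3: ref 2 -> FAULT, evict 5, frames=[2,4] (faults so far: 3)
  step 4: ref 5 -> FAULT, evict 4, frames=[2,5] (faults so far: 4)
  step 5: ref 1 -> FAULT, evict 2, frames=[1,5] (faults so far: 5)
  step 6: ref 4 -> FAULT, evict 5, frames=[1,4] (faults so far: 6)
  step 7: ref 1 -> HIT, frames=[1,4] (faults so far: 6)
  step 8: ref 1 -> HIT, frames=[1,4] (faults so far: 6)
  step 9: ref 1 -> HIT, frames=[1,4] (faults so far: 6)
  step 10: ref 5 -> FAULT, evict 4, frames=[1,5] (faults so far: 7)
  step 11: ref 1 -> HIT, frames=[1,5] (faults so far: 7)
  step 12: ref 2 -> FAULT, evict 5, frames=[1,2] (faults so far: 8)
  LRU total faults: 8
--- Optimal ---
  step 0: ref 5 -> FAULT, frames=[5,-] (faults so far: 1)
  step 1: ref 5 -> HIT, frames=[5,-] (faults so far: 1)
  step 2: ref 4 -> FAULT, frames=[5,4] (faults so far: 2)
  step 3: ref 2 -> FAULT, evict 4, frames=[5,2] (faults so far: 3)
  step 4: ref 5 -> HIT, frames=[5,2] (faults so far: 3)
  step 5: ref 1 -> FAULT, evict 2, frames=[5,1] (faults so far: 4)
  step 6: ref 4 -> FAULT, evict 5, frames=[4,1] (faults so far: 5)
  step 7: ref 1 -> HIT, frames=[4,1] (faults so far: 5)
  step 8: ref 1 -> HIT, frames=[4,1] (faults so far: 5)
  step 9: ref 1 -> HIT, frames=[4,1] (faults so far: 5)
  step 10: ref 5 -> FAULT, evict 4, frames=[5,1] (faults so far: 6)
  step 11: ref 1 -> HIT, frames=[5,1] (faults so far: 6)
  step 12: ref 2 -> FAULT, evict 1, frames=[5,2] (faults so far: 7)
  Optimal total faults: 7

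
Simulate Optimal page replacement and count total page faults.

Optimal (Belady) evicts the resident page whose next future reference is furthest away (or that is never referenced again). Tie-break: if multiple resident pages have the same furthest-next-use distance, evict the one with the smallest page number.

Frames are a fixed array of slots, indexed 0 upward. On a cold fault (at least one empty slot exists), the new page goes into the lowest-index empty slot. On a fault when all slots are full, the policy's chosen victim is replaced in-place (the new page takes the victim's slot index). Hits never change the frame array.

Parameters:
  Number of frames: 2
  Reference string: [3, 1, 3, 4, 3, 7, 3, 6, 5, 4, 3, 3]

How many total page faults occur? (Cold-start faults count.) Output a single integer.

Answer: 7

Derivation:
Step 0: ref 3 → FAULT, frames=[3,-]
Step 1: ref 1 → FAULT, frames=[3,1]
Step 2: ref 3 → HIT, frames=[3,1]
Step 3: ref 4 → FAULT (evict 1), frames=[3,4]
Step 4: ref 3 → HIT, frames=[3,4]
Step 5: ref 7 → FAULT (evict 4), frames=[3,7]
Step 6: ref 3 → HIT, frames=[3,7]
Step 7: ref 6 → FAULT (evict 7), frames=[3,6]
Step 8: ref 5 → FAULT (evict 6), frames=[3,5]
Step 9: ref 4 → FAULT (evict 5), frames=[3,4]
Step 10: ref 3 → HIT, frames=[3,4]
Step 11: ref 3 → HIT, frames=[3,4]
Total faults: 7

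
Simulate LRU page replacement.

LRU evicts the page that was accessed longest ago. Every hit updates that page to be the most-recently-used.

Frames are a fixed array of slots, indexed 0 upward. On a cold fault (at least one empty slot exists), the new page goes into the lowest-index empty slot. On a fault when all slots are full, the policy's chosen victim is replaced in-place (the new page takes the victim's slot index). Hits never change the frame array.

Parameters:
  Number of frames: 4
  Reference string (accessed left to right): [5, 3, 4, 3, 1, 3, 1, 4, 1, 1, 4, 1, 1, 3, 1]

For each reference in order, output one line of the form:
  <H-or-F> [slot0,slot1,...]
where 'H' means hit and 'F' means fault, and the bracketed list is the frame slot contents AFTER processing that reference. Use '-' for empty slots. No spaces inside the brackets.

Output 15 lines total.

F [5,-,-,-]
F [5,3,-,-]
F [5,3,4,-]
H [5,3,4,-]
F [5,3,4,1]
H [5,3,4,1]
H [5,3,4,1]
H [5,3,4,1]
H [5,3,4,1]
H [5,3,4,1]
H [5,3,4,1]
H [5,3,4,1]
H [5,3,4,1]
H [5,3,4,1]
H [5,3,4,1]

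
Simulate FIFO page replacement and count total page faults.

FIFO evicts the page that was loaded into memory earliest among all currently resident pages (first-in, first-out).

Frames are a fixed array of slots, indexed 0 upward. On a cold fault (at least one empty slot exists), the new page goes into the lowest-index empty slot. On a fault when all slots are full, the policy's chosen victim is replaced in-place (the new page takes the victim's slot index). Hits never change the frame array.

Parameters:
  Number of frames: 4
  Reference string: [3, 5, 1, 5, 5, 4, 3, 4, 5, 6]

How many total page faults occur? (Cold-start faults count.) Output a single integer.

Step 0: ref 3 → FAULT, frames=[3,-,-,-]
Step 1: ref 5 → FAULT, frames=[3,5,-,-]
Step 2: ref 1 → FAULT, frames=[3,5,1,-]
Step 3: ref 5 → HIT, frames=[3,5,1,-]
Step 4: ref 5 → HIT, frames=[3,5,1,-]
Step 5: ref 4 → FAULT, frames=[3,5,1,4]
Step 6: ref 3 → HIT, frames=[3,5,1,4]
Step 7: ref 4 → HIT, frames=[3,5,1,4]
Step 8: ref 5 → HIT, frames=[3,5,1,4]
Step 9: ref 6 → FAULT (evict 3), frames=[6,5,1,4]
Total faults: 5

Answer: 5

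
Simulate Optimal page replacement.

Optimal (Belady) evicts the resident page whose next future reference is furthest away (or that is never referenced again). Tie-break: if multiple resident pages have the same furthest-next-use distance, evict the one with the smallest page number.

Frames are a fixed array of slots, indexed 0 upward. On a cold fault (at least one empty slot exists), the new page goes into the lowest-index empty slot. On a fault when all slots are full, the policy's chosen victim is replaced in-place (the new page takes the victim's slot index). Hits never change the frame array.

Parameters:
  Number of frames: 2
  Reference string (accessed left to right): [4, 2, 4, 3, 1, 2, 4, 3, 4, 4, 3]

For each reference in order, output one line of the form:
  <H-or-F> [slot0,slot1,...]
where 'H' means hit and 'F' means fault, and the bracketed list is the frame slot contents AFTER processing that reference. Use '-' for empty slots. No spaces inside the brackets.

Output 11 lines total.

F [4,-]
F [4,2]
H [4,2]
F [3,2]
F [1,2]
H [1,2]
F [4,2]
F [4,3]
H [4,3]
H [4,3]
H [4,3]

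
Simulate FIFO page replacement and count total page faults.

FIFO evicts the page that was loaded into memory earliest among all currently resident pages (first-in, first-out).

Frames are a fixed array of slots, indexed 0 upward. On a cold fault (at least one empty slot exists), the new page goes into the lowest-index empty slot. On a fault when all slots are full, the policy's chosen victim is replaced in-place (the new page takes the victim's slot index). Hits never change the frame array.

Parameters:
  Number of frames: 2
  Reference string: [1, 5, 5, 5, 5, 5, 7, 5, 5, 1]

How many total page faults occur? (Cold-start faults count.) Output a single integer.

Step 0: ref 1 → FAULT, frames=[1,-]
Step 1: ref 5 → FAULT, frames=[1,5]
Step 2: ref 5 → HIT, frames=[1,5]
Step 3: ref 5 → HIT, frames=[1,5]
Step 4: ref 5 → HIT, frames=[1,5]
Step 5: ref 5 → HIT, frames=[1,5]
Step 6: ref 7 → FAULT (evict 1), frames=[7,5]
Step 7: ref 5 → HIT, frames=[7,5]
Step 8: ref 5 → HIT, frames=[7,5]
Step 9: ref 1 → FAULT (evict 5), frames=[7,1]
Total faults: 4

Answer: 4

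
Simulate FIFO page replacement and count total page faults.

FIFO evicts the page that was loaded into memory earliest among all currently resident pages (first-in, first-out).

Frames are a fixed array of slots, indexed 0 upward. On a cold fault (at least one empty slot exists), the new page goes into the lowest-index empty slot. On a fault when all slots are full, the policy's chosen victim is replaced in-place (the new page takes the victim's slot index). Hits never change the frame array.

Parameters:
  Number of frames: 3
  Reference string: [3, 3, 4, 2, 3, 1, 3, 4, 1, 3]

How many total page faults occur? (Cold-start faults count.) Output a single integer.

Answer: 6

Derivation:
Step 0: ref 3 → FAULT, frames=[3,-,-]
Step 1: ref 3 → HIT, frames=[3,-,-]
Step 2: ref 4 → FAULT, frames=[3,4,-]
Step 3: ref 2 → FAULT, frames=[3,4,2]
Step 4: ref 3 → HIT, frames=[3,4,2]
Step 5: ref 1 → FAULT (evict 3), frames=[1,4,2]
Step 6: ref 3 → FAULT (evict 4), frames=[1,3,2]
Step 7: ref 4 → FAULT (evict 2), frames=[1,3,4]
Step 8: ref 1 → HIT, frames=[1,3,4]
Step 9: ref 3 → HIT, frames=[1,3,4]
Total faults: 6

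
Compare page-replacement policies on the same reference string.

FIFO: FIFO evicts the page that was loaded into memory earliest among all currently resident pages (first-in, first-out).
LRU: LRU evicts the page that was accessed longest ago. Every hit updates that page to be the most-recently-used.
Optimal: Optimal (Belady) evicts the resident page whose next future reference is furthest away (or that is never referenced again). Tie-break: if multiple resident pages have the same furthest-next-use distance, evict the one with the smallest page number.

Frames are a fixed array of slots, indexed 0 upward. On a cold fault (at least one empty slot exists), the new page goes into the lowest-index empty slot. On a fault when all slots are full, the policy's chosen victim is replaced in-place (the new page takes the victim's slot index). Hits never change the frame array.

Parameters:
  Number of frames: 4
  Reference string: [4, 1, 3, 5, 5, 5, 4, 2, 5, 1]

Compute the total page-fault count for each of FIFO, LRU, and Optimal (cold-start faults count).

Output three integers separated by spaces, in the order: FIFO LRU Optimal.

--- FIFO ---
  step 0: ref 4 -> FAULT, frames=[4,-,-,-] (faults so far: 1)
  step 1: ref 1 -> FAULT, frames=[4,1,-,-] (faults so far: 2)
  step 2: ref 3 -> FAULT, frames=[4,1,3,-] (faults so far: 3)
  step 3: ref 5 -> FAULT, frames=[4,1,3,5] (faults so far: 4)
  step 4: ref 5 -> HIT, frames=[4,1,3,5] (faults so far: 4)
  step 5: ref 5 -> HIT, frames=[4,1,3,5] (faults so far: 4)
  step 6: ref 4 -> HIT, frames=[4,1,3,5] (faults so far: 4)
  step 7: ref 2 -> FAULT, evict 4, frames=[2,1,3,5] (faults so far: 5)
  step 8: ref 5 -> HIT, frames=[2,1,3,5] (faults so far: 5)
  step 9: ref 1 -> HIT, frames=[2,1,3,5] (faults so far: 5)
  FIFO total faults: 5
--- LRU ---
  step 0: ref 4 -> FAULT, frames=[4,-,-,-] (faults so far: 1)
  step 1: ref 1 -> FAULT, frames=[4,1,-,-] (faults so far: 2)
  step 2: ref 3 -> FAULT, frames=[4,1,3,-] (faults so far: 3)
  step 3: ref 5 -> FAULT, frames=[4,1,3,5] (faults so far: 4)
  step 4: ref 5 -> HIT, frames=[4,1,3,5] (faults so far: 4)
  step 5: ref 5 -> HIT, frames=[4,1,3,5] (faults so far: 4)
  step 6: ref 4 -> HIT, frames=[4,1,3,5] (faults so far: 4)
  step 7: ref 2 -> FAULT, evict 1, frames=[4,2,3,5] (faults so far: 5)
  step 8: ref 5 -> HIT, frames=[4,2,3,5] (faults so far: 5)
  step 9: ref 1 -> FAULT, evict 3, frames=[4,2,1,5] (faults so far: 6)
  LRU total faults: 6
--- Optimal ---
  step 0: ref 4 -> FAULT, frames=[4,-,-,-] (faults so far: 1)
  step 1: ref 1 -> FAULT, frames=[4,1,-,-] (faults so far: 2)
  step 2: ref 3 -> FAULT, frames=[4,1,3,-] (faults so far: 3)
  step 3: ref 5 -> FAULT, frames=[4,1,3,5] (faults so far: 4)
  step 4: ref 5 -> HIT, frames=[4,1,3,5] (faults so far: 4)
  step 5: ref 5 -> HIT, frames=[4,1,3,5] (faults so far: 4)
  step 6: ref 4 -> HIT, frames=[4,1,3,5] (faults so far: 4)
  step 7: ref 2 -> FAULT, evict 3, frames=[4,1,2,5] (faults so far: 5)
  step 8: ref 5 -> HIT, frames=[4,1,2,5] (faults so far: 5)
  step 9: ref 1 -> HIT, frames=[4,1,2,5] (faults so far: 5)
  Optimal total faults: 5

Answer: 5 6 5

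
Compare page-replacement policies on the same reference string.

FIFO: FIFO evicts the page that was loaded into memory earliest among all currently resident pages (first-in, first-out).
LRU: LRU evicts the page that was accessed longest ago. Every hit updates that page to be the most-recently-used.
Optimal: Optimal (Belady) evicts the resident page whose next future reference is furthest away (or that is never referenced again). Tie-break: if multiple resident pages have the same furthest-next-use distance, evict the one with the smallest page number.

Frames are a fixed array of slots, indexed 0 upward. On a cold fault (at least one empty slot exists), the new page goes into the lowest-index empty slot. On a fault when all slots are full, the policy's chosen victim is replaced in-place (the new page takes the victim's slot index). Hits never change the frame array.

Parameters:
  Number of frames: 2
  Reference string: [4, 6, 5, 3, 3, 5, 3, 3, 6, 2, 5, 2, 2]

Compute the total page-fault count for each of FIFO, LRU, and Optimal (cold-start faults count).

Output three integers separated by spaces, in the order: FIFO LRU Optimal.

Answer: 7 7 6

Derivation:
--- FIFO ---
  step 0: ref 4 -> FAULT, frames=[4,-] (faults so far: 1)
  step 1: ref 6 -> FAULT, frames=[4,6] (faults so far: 2)
  step 2: ref 5 -> FAULT, evict 4, frames=[5,6] (faults so far: 3)
  step 3: ref 3 -> FAULT, evict 6, frames=[5,3] (faults so far: 4)
  step 4: ref 3 -> HIT, frames=[5,3] (faults so far: 4)
  step 5: ref 5 -> HIT, frames=[5,3] (faults so far: 4)
  step 6: ref 3 -> HIT, frames=[5,3] (faults so far: 4)
  step 7: ref 3 -> HIT, frames=[5,3] (faults so far: 4)
  step 8: ref 6 -> FAULT, evict 5, frames=[6,3] (faults so far: 5)
  step 9: ref 2 -> FAULT, evict 3, frames=[6,2] (faults so far: 6)
  step 10: ref 5 -> FAULT, evict 6, frames=[5,2] (faults so far: 7)
  step 11: ref 2 -> HIT, frames=[5,2] (faults so far: 7)
  step 12: ref 2 -> HIT, frames=[5,2] (faults so far: 7)
  FIFO total faults: 7
--- LRU ---
  step 0: ref 4 -> FAULT, frames=[4,-] (faults so far: 1)
  step 1: ref 6 -> FAULT, frames=[4,6] (faults so far: 2)
  step 2: ref 5 -> FAULT, evict 4, frames=[5,6] (faults so far: 3)
  step 3: ref 3 -> FAULT, evict 6, frames=[5,3] (faults so far: 4)
  step 4: ref 3 -> HIT, frames=[5,3] (faults so far: 4)
  step 5: ref 5 -> HIT, frames=[5,3] (faults so far: 4)
  step 6: ref 3 -> HIT, frames=[5,3] (faults so far: 4)
  step 7: ref 3 -> HIT, frames=[5,3] (faults so far: 4)
  step 8: ref 6 -> FAULT, evict 5, frames=[6,3] (faults so far: 5)
  step 9: ref 2 -> FAULT, evict 3, frames=[6,2] (faults so far: 6)
  step 10: ref 5 -> FAULT, evict 6, frames=[5,2] (faults so far: 7)
  step 11: ref 2 -> HIT, frames=[5,2] (faults so far: 7)
  step 12: ref 2 -> HIT, frames=[5,2] (faults so far: 7)
  LRU total faults: 7
--- Optimal ---
  step 0: ref 4 -> FAULT, frames=[4,-] (faults so far: 1)
  step 1: ref 6 -> FAULT, frames=[4,6] (faults so far: 2)
  step 2: ref 5 -> FAULT, evict 4, frames=[5,6] (faults so far: 3)
  step 3: ref 3 -> FAULT, evict 6, frames=[5,3] (faults so far: 4)
  step 4: ref 3 -> HIT, frames=[5,3] (faults so far: 4)
  step 5: ref 5 -> HIT, frames=[5,3] (faults so far: 4)
  step 6: ref 3 -> HIT, frames=[5,3] (faults so far: 4)
  step 7: ref 3 -> HIT, frames=[5,3] (faults so far: 4)
  step 8: ref 6 -> FAULT, evict 3, frames=[5,6] (faults so far: 5)
  step 9: ref 2 -> FAULT, evict 6, frames=[5,2] (faults so far: 6)
  step 10: ref 5 -> HIT, frames=[5,2] (faults so far: 6)
  step 11: ref 2 -> HIT, frames=[5,2] (faults so far: 6)
  step 12: ref 2 -> HIT, frames=[5,2] (faults so far: 6)
  Optimal total faults: 6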